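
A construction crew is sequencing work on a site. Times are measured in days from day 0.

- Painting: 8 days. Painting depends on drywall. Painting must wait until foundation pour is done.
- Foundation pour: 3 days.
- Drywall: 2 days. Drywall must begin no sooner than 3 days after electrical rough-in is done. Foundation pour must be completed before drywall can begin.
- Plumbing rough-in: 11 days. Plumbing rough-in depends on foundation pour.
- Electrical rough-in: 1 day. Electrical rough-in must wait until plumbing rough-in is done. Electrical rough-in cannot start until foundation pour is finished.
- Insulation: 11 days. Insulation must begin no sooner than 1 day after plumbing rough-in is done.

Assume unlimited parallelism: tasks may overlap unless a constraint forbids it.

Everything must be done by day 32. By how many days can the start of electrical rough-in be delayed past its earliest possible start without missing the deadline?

4

Foundation pour can start immediately at day 0; it finishes at day 3.
Plumbing rough-in waits on foundation pour (finishes day 3), so it starts at day 3 and finishes at 3 + 11 = day 14.
Electrical rough-in needs all of plumbing rough-in (finishes day 14); foundation pour (finishes day 3). That puts its earliest start at day 14; it finishes at 14 + 1 = day 15.

Working backward from the deadline:
Painting must finish by day 32; it takes 8 days, so it must start by 32 − 8 = day 24.
Drywall feeds into painting (must start by day 24); so drywall must finish by day 24 and therefore start by day 22.
Electrical rough-in feeds into drywall (must start by day 22, minus 3-day gap → day 19); so electrical rough-in must finish by day 19 and therefore start by day 18.
So electrical rough-in can start as early as day 14 and as late as day 18, giving 18 − 14 = 4 days of slack.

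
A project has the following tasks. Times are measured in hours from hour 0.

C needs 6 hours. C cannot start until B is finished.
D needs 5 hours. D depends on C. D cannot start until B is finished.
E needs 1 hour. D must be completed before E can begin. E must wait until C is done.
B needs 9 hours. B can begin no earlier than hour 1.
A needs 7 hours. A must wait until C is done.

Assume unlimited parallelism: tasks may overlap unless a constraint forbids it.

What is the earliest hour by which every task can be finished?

23

B waits on its own release at hour 1, so it starts at hour 1 and finishes at 1 + 9 = hour 10.
C cannot begin until B (finishes hour 10). It runs from hour 10 to 10 + 6 = hour 16.
D has to wait for C (finishes hour 16); B (finishes hour 10). The latest of these is hour 16, so D runs hour 16 to 16 + 5 = hour 21.
E has to wait for D (finishes hour 21); C (finishes hour 16). The latest of these is hour 21, so E runs hour 21 to 21 + 1 = hour 22.
A cannot begin until C (finishes hour 16). It runs from hour 16 to 16 + 7 = hour 23.
All tasks are finished once the last one completes. Finish times: A at 23, B at 10, C at 16, D at 21, E at 22. The latest is hour 23.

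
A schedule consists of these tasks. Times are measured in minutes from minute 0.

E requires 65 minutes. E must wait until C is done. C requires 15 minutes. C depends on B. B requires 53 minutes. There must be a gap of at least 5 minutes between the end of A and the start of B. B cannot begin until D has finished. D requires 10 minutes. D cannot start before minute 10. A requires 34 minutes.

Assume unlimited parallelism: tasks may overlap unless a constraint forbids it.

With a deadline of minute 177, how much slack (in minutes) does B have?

D cannot begin until its own release at minute 10. It runs from minute 10 to 10 + 10 = minute 20.
A can start immediately at minute 0; it finishes at minute 34.
B needs all of A (finishes minute 34, plus 5-minute gap → minute 39); D (finishes minute 20). That puts its earliest start at minute 39; it finishes at 39 + 53 = minute 92.

Working backward from the deadline:
To finish by minute 177, E (duration 65) must start no later than minute 112.
Since E (must start by minute 112) depends on it, C must finish by minute 112. Backing off its 15-minute duration gives a latest start of minute 97.
B has to be done before C (must start by minute 97). That means finishing by minute 97, i.e. starting by 97 − 53 = minute 44.
So B can start as early as minute 39 and as late as minute 44, giving 44 − 39 = 5 minutes of slack.

5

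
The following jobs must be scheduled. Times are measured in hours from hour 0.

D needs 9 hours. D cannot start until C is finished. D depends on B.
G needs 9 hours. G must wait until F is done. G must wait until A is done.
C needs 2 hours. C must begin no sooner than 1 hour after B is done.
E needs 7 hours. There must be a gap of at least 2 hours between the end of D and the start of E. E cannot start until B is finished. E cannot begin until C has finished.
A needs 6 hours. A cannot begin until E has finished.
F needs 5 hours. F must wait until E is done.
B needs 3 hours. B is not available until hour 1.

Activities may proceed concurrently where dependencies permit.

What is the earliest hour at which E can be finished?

B cannot begin until its own release at hour 1. It runs from hour 1 to 1 + 3 = hour 4.
C cannot begin until B (finishes hour 4, plus 1-hour gap → hour 5). It runs from hour 5 to 5 + 2 = hour 7.
D needs all of C (finishes hour 7); B (finishes hour 4). That puts its earliest start at hour 7; it finishes at 7 + 9 = hour 16.
E has to wait for D (finishes hour 16, plus 2-hour gap → hour 18); B (finishes hour 4); C (finishes hour 7). The latest of these is hour 18, so E runs hour 18 to 18 + 7 = hour 25.

25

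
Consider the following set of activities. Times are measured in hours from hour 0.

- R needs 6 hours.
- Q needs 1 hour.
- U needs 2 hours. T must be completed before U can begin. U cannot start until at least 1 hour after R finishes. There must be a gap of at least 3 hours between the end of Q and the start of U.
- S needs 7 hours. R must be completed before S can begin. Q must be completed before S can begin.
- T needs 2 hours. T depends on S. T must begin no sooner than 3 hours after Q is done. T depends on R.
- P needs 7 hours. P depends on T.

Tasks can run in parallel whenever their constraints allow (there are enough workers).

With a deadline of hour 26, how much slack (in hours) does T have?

R has no prerequisites, so it starts at hour 0 and finishes at hour 6.
Nothing blocks Q, so it runs from hour 0 to hour 1.
S has to wait for R (finishes hour 6); Q (finishes hour 1). The latest of these is hour 6, so S runs hour 6 to 6 + 7 = hour 13.
T cannot start until S (finishes hour 13); Q (finishes hour 1, plus 3-hour gap → hour 4); R (finishes hour 6). The controlling bound is hour 13, so T finishes at 13 + 2 = hour 15.

Working backward from the deadline:
P has no dependents, so it just needs to finish by hour 26. Starting by 26 − 7 = hour 19 achieves that.
To finish by hour 26, U (duration 2) must start no later than hour 24.
T feeds P (must start by hour 19); U (must start by hour 24). Taking the minimum, T must finish by hour 19 and start by 19 − 2 = hour 17.
So T can start as early as hour 13 and as late as hour 17, giving 17 − 13 = 4 hours of slack.

4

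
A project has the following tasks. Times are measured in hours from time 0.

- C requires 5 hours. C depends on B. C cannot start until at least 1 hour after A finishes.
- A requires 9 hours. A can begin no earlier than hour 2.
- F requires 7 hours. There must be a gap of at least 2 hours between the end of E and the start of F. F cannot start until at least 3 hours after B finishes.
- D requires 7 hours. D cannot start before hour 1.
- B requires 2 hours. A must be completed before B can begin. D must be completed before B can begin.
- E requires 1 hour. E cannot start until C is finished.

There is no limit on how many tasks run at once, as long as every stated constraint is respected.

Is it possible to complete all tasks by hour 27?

D waits on its own release at hour 1, so it starts at hour 1 and finishes at 1 + 7 = hour 8.
A waits on its own release at hour 2, so it starts at hour 2 and finishes at 2 + 9 = hour 11.
B cannot start until A (finishes hour 11); D (finishes hour 8). The controlling bound is hour 11, so B finishes at 11 + 2 = hour 13.
C has to wait for B (finishes hour 13); A (finishes hour 11, plus 1-hour gap → hour 12). The latest of these is hour 13, so C runs hour 13 to 13 + 5 = hour 18.
After C (finishes hour 18), E can start at hour 18 and finishes at hour 19.
F has to wait for E (finishes hour 19, plus 2-hour gap → hour 21); B (finishes hour 13, plus 3-hour gap → hour 16). The latest of these is hour 21, so F runs hour 21 to 21 + 7 = hour 28.
The earliest everything can be done is hour 28, which is after the deadline of 27, so it is not possible.

No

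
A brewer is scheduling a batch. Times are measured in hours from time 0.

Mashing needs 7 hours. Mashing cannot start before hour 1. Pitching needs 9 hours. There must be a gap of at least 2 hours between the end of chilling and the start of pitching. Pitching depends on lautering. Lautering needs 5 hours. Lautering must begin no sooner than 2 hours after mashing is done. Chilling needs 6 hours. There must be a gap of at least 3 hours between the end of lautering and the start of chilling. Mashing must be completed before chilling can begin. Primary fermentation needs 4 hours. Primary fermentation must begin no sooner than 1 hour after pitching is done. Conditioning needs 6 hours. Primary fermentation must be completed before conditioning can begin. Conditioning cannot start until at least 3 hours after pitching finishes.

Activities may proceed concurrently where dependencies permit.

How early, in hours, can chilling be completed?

24

After its own release at hour 1, mashing can start at hour 1 and finishes at hour 8.
Lautering cannot begin until mashing (finishes hour 8, plus 2-hour gap → hour 10). It runs from hour 10 to 10 + 5 = hour 15.
Chilling cannot start until lautering (finishes hour 15, plus 3-hour gap → hour 18); mashing (finishes hour 8). The controlling bound is hour 18, so chilling finishes at 18 + 6 = hour 24.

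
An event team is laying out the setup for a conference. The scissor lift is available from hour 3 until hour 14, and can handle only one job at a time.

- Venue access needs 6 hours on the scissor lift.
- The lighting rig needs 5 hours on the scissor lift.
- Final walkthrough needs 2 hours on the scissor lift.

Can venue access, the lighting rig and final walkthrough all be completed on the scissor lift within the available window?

No

The scissor lift window is 14 − 3 = 11 hours.
Running back to back, the jobs need 6 + 5 + 2 = 13 hours on the scissor lift.
Since 13 > 11, they cannot all fit.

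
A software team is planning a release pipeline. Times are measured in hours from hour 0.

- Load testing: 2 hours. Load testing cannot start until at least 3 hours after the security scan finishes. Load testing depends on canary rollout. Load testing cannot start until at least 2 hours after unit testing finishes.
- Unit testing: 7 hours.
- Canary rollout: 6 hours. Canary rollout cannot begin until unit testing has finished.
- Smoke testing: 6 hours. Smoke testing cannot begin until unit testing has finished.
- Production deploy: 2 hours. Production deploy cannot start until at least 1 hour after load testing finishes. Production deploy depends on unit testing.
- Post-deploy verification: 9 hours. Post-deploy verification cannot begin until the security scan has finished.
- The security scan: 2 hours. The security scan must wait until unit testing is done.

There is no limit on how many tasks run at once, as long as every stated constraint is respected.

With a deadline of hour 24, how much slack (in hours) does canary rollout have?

Unit testing can start immediately at hour 0; it finishes at hour 7.
After unit testing (finishes hour 7), canary rollout can start at hour 7 and finishes at hour 13.

Working backward from the deadline:
Production deploy has no dependents, so it just needs to finish by hour 24. Starting by 24 − 2 = hour 22 achieves that.
Since production deploy (must start by hour 22, minus 1-hour gap → hour 21) depends on it, load testing must finish by hour 21. Backing off its 2-hour duration gives a latest start of hour 19.
Canary rollout feeds into load testing (must start by hour 19); so canary rollout must finish by hour 19 and therefore start by hour 13.
So canary rollout can start as early as hour 7 and as late as hour 13, giving 13 − 7 = 6 hours of slack.

6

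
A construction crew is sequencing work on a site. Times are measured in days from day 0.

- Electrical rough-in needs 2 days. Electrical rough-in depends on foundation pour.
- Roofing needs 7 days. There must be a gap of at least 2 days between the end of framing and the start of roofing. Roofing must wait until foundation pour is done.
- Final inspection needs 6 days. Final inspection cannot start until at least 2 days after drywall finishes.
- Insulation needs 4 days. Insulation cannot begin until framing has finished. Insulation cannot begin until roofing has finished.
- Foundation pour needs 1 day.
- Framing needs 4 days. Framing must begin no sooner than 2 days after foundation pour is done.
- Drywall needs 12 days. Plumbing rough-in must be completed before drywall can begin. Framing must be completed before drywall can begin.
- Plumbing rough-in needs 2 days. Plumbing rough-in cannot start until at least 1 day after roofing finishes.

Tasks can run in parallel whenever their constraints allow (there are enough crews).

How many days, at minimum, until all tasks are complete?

39

Foundation pour has no prerequisites, so it starts at day 0 and finishes at day 1.
Electrical rough-in waits on foundation pour (finishes day 1), so it starts at day 1 and finishes at 1 + 2 = day 3.
Framing cannot begin until foundation pour (finishes day 1, plus 2-day gap → day 3). It runs from day 3 to 3 + 4 = day 7.
Roofing needs all of framing (finishes day 7, plus 2-day gap → day 9); foundation pour (finishes day 1). That puts its earliest start at day 9; it finishes at 9 + 7 = day 16.
Insulation cannot start until framing (finishes day 7); roofing (finishes day 16). The controlling bound is day 16, so insulation finishes at 16 + 4 = day 20.
Plumbing rough-in waits on roofing (finishes day 16, plus 1-day gap → day 17), so it starts at day 17 and finishes at 17 + 2 = day 19.
Drywall cannot start until plumbing rough-in (finishes day 19); framing (finishes day 7). The controlling bound is day 19, so drywall finishes at 19 + 12 = day 31.
Final inspection cannot begin until drywall (finishes day 31, plus 2-day gap → day 33). It runs from day 33 to 33 + 6 = day 39.
All tasks are finished once the last one completes. Finish times: Foundation pour at 1, Framing at 7, Roofing at 16, Plumbing rough-in at 19, Electrical rough-in at 3, Insulation at 20, Drywall at 31, Final inspection at 39. The latest is day 39.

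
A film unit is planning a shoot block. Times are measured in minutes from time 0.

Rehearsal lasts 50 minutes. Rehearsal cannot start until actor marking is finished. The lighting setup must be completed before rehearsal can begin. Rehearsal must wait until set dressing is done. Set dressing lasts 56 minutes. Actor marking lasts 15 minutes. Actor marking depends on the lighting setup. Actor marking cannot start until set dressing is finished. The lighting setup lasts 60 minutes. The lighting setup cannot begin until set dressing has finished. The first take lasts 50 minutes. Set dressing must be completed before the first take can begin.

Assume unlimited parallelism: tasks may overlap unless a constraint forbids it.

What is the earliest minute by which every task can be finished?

181

Set dressing can start immediately at minute 0; it finishes at minute 56.
The first take cannot begin until set dressing (finishes minute 56). It runs from minute 56 to 56 + 50 = minute 106.
After set dressing (finishes minute 56), the lighting setup can start at minute 56 and finishes at minute 116.
Actor marking cannot start until the lighting setup (finishes minute 116); set dressing (finishes minute 56). The controlling bound is minute 116, so actor marking finishes at 116 + 15 = minute 131.
For rehearsal: actor marking (finishes minute 131); the lighting setup (finishes minute 116); set dressing (finishes minute 56). Taking the maximum gives a start of minute 131, and it finishes at 131 + 50 = minute 181.
All tasks are finished once the last one completes. Finish times: Set dressing at 56, The lighting setup at 116, Actor marking at 131, Rehearsal at 181, The first take at 106. The latest is minute 181.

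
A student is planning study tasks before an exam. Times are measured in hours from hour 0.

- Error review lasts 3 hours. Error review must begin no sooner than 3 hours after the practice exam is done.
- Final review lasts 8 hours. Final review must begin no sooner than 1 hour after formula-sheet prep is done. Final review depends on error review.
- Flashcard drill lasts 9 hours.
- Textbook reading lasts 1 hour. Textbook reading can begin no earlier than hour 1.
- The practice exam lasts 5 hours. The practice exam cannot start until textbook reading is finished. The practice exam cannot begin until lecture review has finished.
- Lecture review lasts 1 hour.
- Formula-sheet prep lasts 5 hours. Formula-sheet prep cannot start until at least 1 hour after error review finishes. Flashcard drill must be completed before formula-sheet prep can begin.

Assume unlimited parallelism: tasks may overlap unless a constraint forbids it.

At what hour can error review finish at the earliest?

13

Lecture review has no prerequisites, so it starts at hour 0 and finishes at hour 1.
Textbook reading waits on its own release at hour 1, so it starts at hour 1 and finishes at 1 + 1 = hour 2.
The practice exam needs all of textbook reading (finishes hour 2); lecture review (finishes hour 1). That puts its earliest start at hour 2; it finishes at 2 + 5 = hour 7.
After the practice exam (finishes hour 7, plus 3-hour gap → hour 10), error review can start at hour 10 and finishes at hour 13.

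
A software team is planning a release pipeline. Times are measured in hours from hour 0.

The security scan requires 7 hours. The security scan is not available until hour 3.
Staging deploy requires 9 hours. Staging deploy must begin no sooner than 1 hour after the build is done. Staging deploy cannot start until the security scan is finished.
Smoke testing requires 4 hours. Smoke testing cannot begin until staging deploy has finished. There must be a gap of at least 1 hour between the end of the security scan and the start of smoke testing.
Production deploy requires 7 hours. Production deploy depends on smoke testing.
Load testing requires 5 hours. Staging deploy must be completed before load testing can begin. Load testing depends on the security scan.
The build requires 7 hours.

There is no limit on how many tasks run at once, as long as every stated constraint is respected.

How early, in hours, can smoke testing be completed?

The security scan cannot begin until its own release at hour 3. It runs from hour 3 to 3 + 7 = hour 10.
The build has no prerequisites, so it starts at hour 0 and finishes at hour 7.
Staging deploy has to wait for the build (finishes hour 7, plus 1-hour gap → hour 8); the security scan (finishes hour 10). The latest of these is hour 10, so staging deploy runs hour 10 to 10 + 9 = hour 19.
Smoke testing has to wait for staging deploy (finishes hour 19); the security scan (finishes hour 10, plus 1-hour gap → hour 11). The latest of these is hour 19, so smoke testing runs hour 19 to 19 + 4 = hour 23.

23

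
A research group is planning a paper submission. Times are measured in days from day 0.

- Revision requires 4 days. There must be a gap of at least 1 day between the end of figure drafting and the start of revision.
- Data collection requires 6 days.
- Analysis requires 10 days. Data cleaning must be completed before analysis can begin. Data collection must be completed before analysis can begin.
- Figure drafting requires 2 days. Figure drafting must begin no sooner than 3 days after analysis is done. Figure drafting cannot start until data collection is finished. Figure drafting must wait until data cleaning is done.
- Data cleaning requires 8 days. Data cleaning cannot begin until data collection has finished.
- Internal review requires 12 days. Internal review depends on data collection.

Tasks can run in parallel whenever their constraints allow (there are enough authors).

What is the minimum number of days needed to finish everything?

Data collection has no prerequisites, so it starts at day 0 and finishes at day 6.
Internal review cannot begin until data collection (finishes day 6). It runs from day 6 to 6 + 12 = day 18.
Data cleaning cannot begin until data collection (finishes day 6). It runs from day 6 to 6 + 8 = day 14.
For analysis: data cleaning (finishes day 14); data collection (finishes day 6). Taking the maximum gives a start of day 14, and it finishes at 14 + 10 = day 24.
Figure drafting has to wait for analysis (finishes day 24, plus 3-day gap → day 27); data collection (finishes day 6); data cleaning (finishes day 14). The latest of these is day 27, so figure drafting runs day 27 to 27 + 2 = day 29.
Revision cannot begin until figure drafting (finishes day 29, plus 1-day gap → day 30). It runs from day 30 to 30 + 4 = day 34.
All tasks are finished once the last one completes. Finish times: Data collection at 6, Data cleaning at 14, Analysis at 24, Figure drafting at 29, Internal review at 18, Revision at 34. The latest is day 34.

34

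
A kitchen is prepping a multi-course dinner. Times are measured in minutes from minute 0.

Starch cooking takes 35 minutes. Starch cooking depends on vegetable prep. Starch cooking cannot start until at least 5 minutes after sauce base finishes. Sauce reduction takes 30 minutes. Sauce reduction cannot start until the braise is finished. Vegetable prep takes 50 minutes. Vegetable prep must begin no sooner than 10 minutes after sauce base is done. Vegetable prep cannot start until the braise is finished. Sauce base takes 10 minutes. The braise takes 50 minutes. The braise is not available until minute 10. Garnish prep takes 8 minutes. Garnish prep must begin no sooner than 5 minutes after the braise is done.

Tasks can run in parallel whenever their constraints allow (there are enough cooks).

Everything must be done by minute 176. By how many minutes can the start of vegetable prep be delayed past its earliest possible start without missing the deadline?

The braise waits on its own release at minute 10, so it starts at minute 10 and finishes at 10 + 50 = minute 60.
Nothing blocks sauce base, so it runs from minute 0 to minute 10.
Vegetable prep cannot start until sauce base (finishes minute 10, plus 10-minute gap → minute 20); the braise (finishes minute 60). The controlling bound is minute 60, so vegetable prep finishes at 60 + 50 = minute 110.

Working backward from the deadline:
Nothing follows starch cooking; the deadline of minute 176 is its only limit. It must start by 176 − 35 = minute 141.
Since starch cooking (must start by minute 141) depends on it, vegetable prep must finish by minute 141. Backing off its 50-minute duration gives a latest start of minute 91.
So vegetable prep can start as early as minute 60 and as late as minute 91, giving 91 − 60 = 31 minutes of slack.

31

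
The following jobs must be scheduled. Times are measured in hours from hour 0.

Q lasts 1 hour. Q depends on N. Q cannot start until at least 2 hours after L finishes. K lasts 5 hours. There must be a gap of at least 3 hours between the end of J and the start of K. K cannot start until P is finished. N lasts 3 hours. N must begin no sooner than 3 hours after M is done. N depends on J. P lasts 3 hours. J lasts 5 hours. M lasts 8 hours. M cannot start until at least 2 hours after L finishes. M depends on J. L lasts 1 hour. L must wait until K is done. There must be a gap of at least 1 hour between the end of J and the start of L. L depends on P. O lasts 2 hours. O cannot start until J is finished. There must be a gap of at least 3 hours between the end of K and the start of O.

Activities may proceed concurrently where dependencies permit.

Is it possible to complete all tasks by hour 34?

Yes

P has no prerequisites, so it starts at hour 0 and finishes at hour 3.
J can start immediately at hour 0; it finishes at hour 5.
K cannot start until J (finishes hour 5, plus 3-hour gap → hour 8); P (finishes hour 3). The controlling bound is hour 8, so K finishes at 8 + 5 = hour 13.
O cannot start until J (finishes hour 5); K (finishes hour 13, plus 3-hour gap → hour 16). The controlling bound is hour 16, so O finishes at 16 + 2 = hour 18.
For L: K (finishes hour 13); J (finishes hour 5, plus 1-hour gap → hour 6); P (finishes hour 3). Taking the maximum gives a start of hour 13, and it finishes at 13 + 1 = hour 14.
For M: L (finishes hour 14, plus 2-hour gap → hour 16); J (finishes hour 5). Taking the maximum gives a start of hour 16, and it finishes at 16 + 8 = hour 24.
N has to wait for M (finishes hour 24, plus 3-hour gap → hour 27); J (finishes hour 5). The latest of these is hour 27, so N runs hour 27 to 27 + 3 = hour 30.
Q needs all of N (finishes hour 30); L (finishes hour 14, plus 2-hour gap → hour 16). That puts its earliest start at hour 30; it finishes at 30 + 1 = hour 31.
Every task is finished by hour 31, which is no later than the deadline of 34, so the schedule is feasible.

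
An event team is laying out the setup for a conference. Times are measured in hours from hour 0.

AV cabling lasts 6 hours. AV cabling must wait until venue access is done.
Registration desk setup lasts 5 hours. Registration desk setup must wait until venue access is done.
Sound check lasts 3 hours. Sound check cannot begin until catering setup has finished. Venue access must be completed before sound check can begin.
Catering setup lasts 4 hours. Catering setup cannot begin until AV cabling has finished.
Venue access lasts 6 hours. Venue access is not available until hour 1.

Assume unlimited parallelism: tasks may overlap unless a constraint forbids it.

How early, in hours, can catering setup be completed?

17

After its own release at hour 1, venue access can start at hour 1 and finishes at hour 7.
AV cabling cannot begin until venue access (finishes hour 7). It runs from hour 7 to 7 + 6 = hour 13.
After AV cabling (finishes hour 13), catering setup can start at hour 13 and finishes at hour 17.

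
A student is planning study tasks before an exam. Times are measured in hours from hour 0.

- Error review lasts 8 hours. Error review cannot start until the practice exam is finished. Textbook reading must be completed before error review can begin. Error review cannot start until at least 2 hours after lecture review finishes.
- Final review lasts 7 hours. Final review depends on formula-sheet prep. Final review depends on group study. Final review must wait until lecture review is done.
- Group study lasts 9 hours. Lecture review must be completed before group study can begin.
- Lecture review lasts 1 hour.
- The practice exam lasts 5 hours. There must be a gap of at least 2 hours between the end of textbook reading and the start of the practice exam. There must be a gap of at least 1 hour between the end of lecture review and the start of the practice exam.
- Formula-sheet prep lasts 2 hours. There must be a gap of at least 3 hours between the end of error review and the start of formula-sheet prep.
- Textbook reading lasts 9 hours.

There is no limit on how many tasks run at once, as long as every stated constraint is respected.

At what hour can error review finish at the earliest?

Lecture review can start immediately at hour 0; it finishes at hour 1.
Textbook reading has no prerequisites, so it starts at hour 0 and finishes at hour 9.
The practice exam cannot start until textbook reading (finishes hour 9, plus 2-hour gap → hour 11); lecture review (finishes hour 1, plus 1-hour gap → hour 2). The controlling bound is hour 11, so the practice exam finishes at 11 + 5 = hour 16.
Error review cannot start until the practice exam (finishes hour 16); textbook reading (finishes hour 9); lecture review (finishes hour 1, plus 2-hour gap → hour 3). The controlling bound is hour 16, so error review finishes at 16 + 8 = hour 24.

24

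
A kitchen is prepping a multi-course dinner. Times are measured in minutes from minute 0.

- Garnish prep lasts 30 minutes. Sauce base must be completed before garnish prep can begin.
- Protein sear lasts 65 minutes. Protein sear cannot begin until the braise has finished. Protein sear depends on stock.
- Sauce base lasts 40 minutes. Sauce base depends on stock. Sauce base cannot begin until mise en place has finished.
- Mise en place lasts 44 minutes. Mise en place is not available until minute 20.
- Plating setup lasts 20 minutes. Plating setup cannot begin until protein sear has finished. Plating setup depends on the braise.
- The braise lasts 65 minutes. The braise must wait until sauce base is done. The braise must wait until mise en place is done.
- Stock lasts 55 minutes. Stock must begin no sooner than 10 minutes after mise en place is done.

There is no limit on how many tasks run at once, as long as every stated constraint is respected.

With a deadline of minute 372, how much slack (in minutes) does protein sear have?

Mise en place cannot begin until its own release at minute 20. It runs from minute 20 to 20 + 44 = minute 64.
Stock waits on mise en place (finishes minute 64, plus 10-minute gap → minute 74), so it starts at minute 74 and finishes at 74 + 55 = minute 129.
Sauce base has to wait for stock (finishes minute 129); mise en place (finishes minute 64). The latest of these is minute 129, so sauce base runs minute 129 to 129 + 40 = minute 169.
The braise needs all of sauce base (finishes minute 169); mise en place (finishes minute 64). That puts its earliest start at minute 169; it finishes at 169 + 65 = minute 234.
For protein sear: the braise (finishes minute 234); stock (finishes minute 129). Taking the maximum gives a start of minute 234, and it finishes at 234 + 65 = minute 299.

Working backward from the deadline:
Nothing follows plating setup; the deadline of minute 372 is its only limit. It must start by 372 − 20 = minute 352.
Since plating setup (must start by minute 352) depends on it, protein sear must finish by minute 352. Backing off its 65-minute duration gives a latest start of minute 287.
So protein sear can start as early as minute 234 and as late as minute 287, giving 287 − 234 = 53 minutes of slack.

53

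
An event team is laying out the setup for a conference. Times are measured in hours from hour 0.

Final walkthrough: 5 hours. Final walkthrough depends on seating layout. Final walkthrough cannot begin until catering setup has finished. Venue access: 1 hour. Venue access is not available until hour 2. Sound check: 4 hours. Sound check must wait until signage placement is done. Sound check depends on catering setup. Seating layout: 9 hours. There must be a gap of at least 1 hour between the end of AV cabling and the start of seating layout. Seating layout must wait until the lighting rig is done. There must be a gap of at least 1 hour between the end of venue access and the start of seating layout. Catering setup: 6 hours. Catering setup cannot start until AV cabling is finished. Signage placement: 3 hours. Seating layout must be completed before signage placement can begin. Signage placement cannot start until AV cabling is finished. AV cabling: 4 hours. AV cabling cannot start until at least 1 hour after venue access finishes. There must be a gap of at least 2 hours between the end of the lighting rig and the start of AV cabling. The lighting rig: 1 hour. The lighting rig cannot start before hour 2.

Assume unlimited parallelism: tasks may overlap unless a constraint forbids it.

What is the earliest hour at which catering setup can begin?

9

The lighting rig waits on its own release at hour 2, so it starts at hour 2 and finishes at 2 + 1 = hour 3.
Venue access waits on its own release at hour 2, so it starts at hour 2 and finishes at 2 + 1 = hour 3.
For AV cabling: venue access (finishes hour 3, plus 1-hour gap → hour 4); the lighting rig (finishes hour 3, plus 2-hour gap → hour 5). Taking the maximum gives a start of hour 5, and it finishes at 5 + 4 = hour 9.
Catering setup waits on AV cabling (finishes hour 9), so the earliest it can start is hour 9.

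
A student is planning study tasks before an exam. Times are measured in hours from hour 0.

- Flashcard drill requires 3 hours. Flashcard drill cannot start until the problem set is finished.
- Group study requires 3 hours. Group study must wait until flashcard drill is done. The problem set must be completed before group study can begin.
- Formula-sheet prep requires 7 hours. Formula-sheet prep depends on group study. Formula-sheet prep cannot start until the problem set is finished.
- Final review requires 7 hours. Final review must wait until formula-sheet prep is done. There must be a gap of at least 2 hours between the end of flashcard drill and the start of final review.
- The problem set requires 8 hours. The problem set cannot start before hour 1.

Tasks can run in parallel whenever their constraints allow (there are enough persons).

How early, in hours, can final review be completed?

29

The problem set waits on its own release at hour 1, so it starts at hour 1 and finishes at 1 + 8 = hour 9.
Flashcard drill cannot begin until the problem set (finishes hour 9). It runs from hour 9 to 9 + 3 = hour 12.
Group study has to wait for flashcard drill (finishes hour 12); the problem set (finishes hour 9). The latest of these is hour 12, so group study runs hour 12 to 12 + 3 = hour 15.
Formula-sheet prep has to wait for group study (finishes hour 15); the problem set (finishes hour 9). The latest of these is hour 15, so formula-sheet prep runs hour 15 to 15 + 7 = hour 22.
Final review has to wait for formula-sheet prep (finishes hour 22); flashcard drill (finishes hour 12, plus 2-hour gap → hour 14). The latest of these is hour 22, so final review runs hour 22 to 22 + 7 = hour 29.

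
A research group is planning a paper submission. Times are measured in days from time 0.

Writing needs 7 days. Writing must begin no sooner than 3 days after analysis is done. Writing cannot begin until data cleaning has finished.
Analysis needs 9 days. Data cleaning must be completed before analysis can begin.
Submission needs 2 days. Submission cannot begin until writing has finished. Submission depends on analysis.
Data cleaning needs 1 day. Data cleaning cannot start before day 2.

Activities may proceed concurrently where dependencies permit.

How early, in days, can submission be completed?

24

Data cleaning waits on its own release at day 2, so it starts at day 2 and finishes at 2 + 1 = day 3.
Analysis cannot begin until data cleaning (finishes day 3). It runs from day 3 to 3 + 9 = day 12.
Writing cannot start until analysis (finishes day 12, plus 3-day gap → day 15); data cleaning (finishes day 3). The controlling bound is day 15, so writing finishes at 15 + 7 = day 22.
Submission needs all of writing (finishes day 22); analysis (finishes day 12). That puts its earliest start at day 22; it finishes at 22 + 2 = day 24.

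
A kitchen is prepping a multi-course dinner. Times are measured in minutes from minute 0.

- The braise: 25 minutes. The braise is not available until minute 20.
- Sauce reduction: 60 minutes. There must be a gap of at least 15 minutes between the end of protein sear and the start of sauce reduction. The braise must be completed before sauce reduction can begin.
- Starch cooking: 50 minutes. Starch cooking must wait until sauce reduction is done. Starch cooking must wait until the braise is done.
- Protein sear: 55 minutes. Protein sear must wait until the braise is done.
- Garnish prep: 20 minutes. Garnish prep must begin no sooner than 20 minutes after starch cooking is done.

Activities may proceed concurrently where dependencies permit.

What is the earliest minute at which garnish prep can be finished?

265

The braise waits on its own release at minute 20, so it starts at minute 20 and finishes at 20 + 25 = minute 45.
Protein sear waits on the braise (finishes minute 45), so it starts at minute 45 and finishes at 45 + 55 = minute 100.
For sauce reduction: protein sear (finishes minute 100, plus 15-minute gap → minute 115); the braise (finishes minute 45). Taking the maximum gives a start of minute 115, and it finishes at 115 + 60 = minute 175.
For starch cooking: sauce reduction (finishes minute 175); the braise (finishes minute 45). Taking the maximum gives a start of minute 175, and it finishes at 175 + 50 = minute 225.
Garnish prep cannot begin until starch cooking (finishes minute 225, plus 20-minute gap → minute 245). It runs from minute 245 to 245 + 20 = minute 265.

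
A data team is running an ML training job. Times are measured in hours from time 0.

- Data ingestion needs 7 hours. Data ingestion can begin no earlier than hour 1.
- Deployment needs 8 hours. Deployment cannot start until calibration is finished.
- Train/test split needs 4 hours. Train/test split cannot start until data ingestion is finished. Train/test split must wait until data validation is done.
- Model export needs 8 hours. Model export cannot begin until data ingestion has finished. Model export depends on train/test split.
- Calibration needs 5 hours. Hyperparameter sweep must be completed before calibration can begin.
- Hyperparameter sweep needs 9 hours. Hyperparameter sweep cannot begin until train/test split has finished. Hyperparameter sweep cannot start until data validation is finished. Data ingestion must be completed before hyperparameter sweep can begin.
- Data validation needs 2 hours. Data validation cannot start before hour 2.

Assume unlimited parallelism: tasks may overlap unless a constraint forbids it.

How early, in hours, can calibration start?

21

After its own release at hour 2, data validation can start at hour 2 and finishes at hour 4.
After its own release at hour 1, data ingestion can start at hour 1 and finishes at hour 8.
For train/test split: data ingestion (finishes hour 8); data validation (finishes hour 4). Taking the maximum gives a start of hour 8, and it finishes at 8 + 4 = hour 12.
Hyperparameter sweep has to wait for train/test split (finishes hour 12); data validation (finishes hour 4); data ingestion (finishes hour 8). The latest of these is hour 12, so hyperparameter sweep runs hour 12 to 12 + 9 = hour 21.
Calibration waits on hyperparameter sweep (finishes hour 21), so the earliest it can start is hour 21.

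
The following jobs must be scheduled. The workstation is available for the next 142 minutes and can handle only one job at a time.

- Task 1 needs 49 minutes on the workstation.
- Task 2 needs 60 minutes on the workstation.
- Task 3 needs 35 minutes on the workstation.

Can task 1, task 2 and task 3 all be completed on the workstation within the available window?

Running back to back, the jobs need 49 + 60 + 35 = 144 minutes on the workstation.
Since 144 > 142, they cannot all fit.

No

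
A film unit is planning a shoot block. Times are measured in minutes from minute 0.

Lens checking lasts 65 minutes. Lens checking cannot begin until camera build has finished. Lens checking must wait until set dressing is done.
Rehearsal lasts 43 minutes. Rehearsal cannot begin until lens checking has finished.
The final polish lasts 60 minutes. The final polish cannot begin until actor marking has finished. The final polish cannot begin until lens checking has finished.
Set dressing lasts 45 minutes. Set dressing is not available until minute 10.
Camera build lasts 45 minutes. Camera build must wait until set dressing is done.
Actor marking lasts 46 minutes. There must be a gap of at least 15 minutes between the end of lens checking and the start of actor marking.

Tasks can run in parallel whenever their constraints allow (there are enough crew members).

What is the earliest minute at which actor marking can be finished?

226

Set dressing cannot begin until its own release at minute 10. It runs from minute 10 to 10 + 45 = minute 55.
After set dressing (finishes minute 55), camera build can start at minute 55 and finishes at minute 100.
For lens checking: camera build (finishes minute 100); set dressing (finishes minute 55). Taking the maximum gives a start of minute 100, and it finishes at 100 + 65 = minute 165.
Actor marking waits on lens checking (finishes minute 165, plus 15-minute gap → minute 180), so it starts at minute 180 and finishes at 180 + 46 = minute 226.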